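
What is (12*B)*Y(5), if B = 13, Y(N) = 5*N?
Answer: 3900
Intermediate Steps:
(12*B)*Y(5) = (12*13)*(5*5) = 156*25 = 3900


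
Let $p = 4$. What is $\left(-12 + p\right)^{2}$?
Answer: $64$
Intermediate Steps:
$\left(-12 + p\right)^{2} = \left(-12 + 4\right)^{2} = \left(-8\right)^{2} = 64$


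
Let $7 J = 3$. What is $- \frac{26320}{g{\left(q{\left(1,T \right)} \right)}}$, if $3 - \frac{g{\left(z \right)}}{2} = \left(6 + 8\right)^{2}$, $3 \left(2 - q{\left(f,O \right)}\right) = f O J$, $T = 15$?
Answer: $\frac{13160}{193} \approx 68.187$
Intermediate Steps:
$J = \frac{3}{7}$ ($J = \frac{1}{7} \cdot 3 = \frac{3}{7} \approx 0.42857$)
$q{\left(f,O \right)} = 2 - \frac{O f}{7}$ ($q{\left(f,O \right)} = 2 - \frac{f O \frac{3}{7}}{3} = 2 - \frac{O f \frac{3}{7}}{3} = 2 - \frac{\frac{3}{7} O f}{3} = 2 - \frac{O f}{7}$)
$g{\left(z \right)} = -386$ ($g{\left(z \right)} = 6 - 2 \left(6 + 8\right)^{2} = 6 - 2 \cdot 14^{2} = 6 - 392 = -386$)
$- \frac{26320}{g{\left(q{\left(1,T \right)} \right)}} = - \frac{26320}{-386} = \left(-26320\right) \left(- \frac{1}{386}\right) = \frac{13160}{193}$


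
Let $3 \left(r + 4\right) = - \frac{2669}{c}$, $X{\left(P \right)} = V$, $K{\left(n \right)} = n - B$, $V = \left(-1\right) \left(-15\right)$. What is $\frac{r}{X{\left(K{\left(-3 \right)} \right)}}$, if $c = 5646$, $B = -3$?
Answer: $- \frac{70421}{254070} \approx -0.27717$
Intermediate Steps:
$V = 15$
$K{\left(n \right)} = 3 + n$ ($K{\left(n \right)} = n - -3 = n + 3 = 3 + n$)
$X{\left(P \right)} = 15$
$r = - \frac{70421}{16938}$ ($r = -4 + \frac{\left(-2669\right) \frac{1}{5646}}{3} = -4 + \frac{1}{3} \left(- \frac{2669}{5646}\right) = -4 - \frac{2669}{16938} = - \frac{70421}{16938} \approx -4.1576$)
$\frac{r}{X{\left(K{\left(-3 \right)} \right)}} = - \frac{70421}{16938 \cdot 15} = \left(- \frac{70421}{16938}\right) \frac{1}{15} = - \frac{70421}{254070}$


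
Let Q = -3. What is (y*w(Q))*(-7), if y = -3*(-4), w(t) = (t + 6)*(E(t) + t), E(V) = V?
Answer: 1512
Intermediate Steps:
w(t) = 2*t*(6 + t) (w(t) = (t + 6)*(t + t) = (6 + t)*(2*t) = 2*t*(6 + t))
y = 12
(y*w(Q))*(-7) = (12*(2*(-3)*(6 - 3)))*(-7) = (12*(2*(-3)*3))*(-7) = (12*(-18))*(-7) = -216*(-7) = 1512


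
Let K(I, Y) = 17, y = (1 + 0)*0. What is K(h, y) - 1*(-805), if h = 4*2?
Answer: 822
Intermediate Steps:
h = 8
y = 0 (y = 1*0 = 0)
K(h, y) - 1*(-805) = 17 - 1*(-805) = 17 + 805 = 822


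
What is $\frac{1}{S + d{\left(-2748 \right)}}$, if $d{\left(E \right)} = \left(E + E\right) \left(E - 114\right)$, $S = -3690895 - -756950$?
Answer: $\frac{1}{12795607} \approx 7.8152 \cdot 10^{-8}$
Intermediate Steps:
$S = -2933945$ ($S = -3690895 + 756950 = -2933945$)
$d{\left(E \right)} = 2 E \left(-114 + E\right)$
$\frac{1}{S + d{\left(-2748 \right)}} = \frac{1}{-2933945 + 2 \left(-2748\right) \left(-114 - 2748\right)} = \frac{1}{-2933945 + 2 \left(-2748\right) \left(-2862\right)} = \frac{1}{-2933945 + 15729552} = \frac{1}{12795607}$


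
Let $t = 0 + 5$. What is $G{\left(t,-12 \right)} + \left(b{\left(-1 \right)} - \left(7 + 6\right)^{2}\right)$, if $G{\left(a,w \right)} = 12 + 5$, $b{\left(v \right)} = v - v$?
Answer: $-152$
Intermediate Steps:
$b{\left(v \right)} = 0$
$t = 5$
$G{\left(a,w \right)} = 17$
$G{\left(t,-12 \right)} + \left(b{\left(-1 \right)} - \left(7 + 6\right)^{2}\right) = 17 + \left(0 - \left(7 + 6\right)^{2}\right) = 17 + \left(0 - 13^{2}\right) = 17 + \left(0 - 169\right) = 17 - 169 = -152$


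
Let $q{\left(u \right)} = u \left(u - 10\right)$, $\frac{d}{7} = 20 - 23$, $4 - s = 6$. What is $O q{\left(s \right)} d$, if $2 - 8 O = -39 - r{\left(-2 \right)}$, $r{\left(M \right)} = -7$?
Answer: $-2142$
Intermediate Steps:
$s = -2$ ($s = 4 - 6 = -2$)
$d = -21$ ($d = 7 \left(20 - 23\right) = 7 \left(-3\right) = -21$)
$q{\left(u \right)} = u \left(-10 + u\right)$
$O = \frac{17}{4}$ ($O = \frac{1}{4} - \frac{-39 - -7}{8} = \frac{1}{4} - \frac{-39 + 7}{8} = \frac{1}{4} - -4 = \frac{1}{4} + 4 = \frac{17}{4} \approx 4.25$)
$O q{\left(s \right)} d = \frac{17 \left(- 2 \left(-10 - 2\right)\right)}{4} \left(-21\right) = \frac{17 \left(\left(-2\right) \left(-12\right)\right)}{4} \left(-21\right) = \frac{17}{4} \cdot 24 \left(-21\right) = 102 \left(-21\right) = -2142$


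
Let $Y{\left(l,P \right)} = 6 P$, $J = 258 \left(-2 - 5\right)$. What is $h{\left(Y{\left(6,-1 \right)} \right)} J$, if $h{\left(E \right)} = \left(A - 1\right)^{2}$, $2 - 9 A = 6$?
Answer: $- \frac{101738}{27} \approx -3768.1$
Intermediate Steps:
$A = - \frac{4}{9}$ ($A = \frac{2}{9} - \frac{2}{3} = - \frac{4}{9} \approx -0.44444$)
$J = -1806$ ($J = 258 \left(-7\right) = -1806$)
$h{\left(E \right)} = \frac{169}{81}$ ($h{\left(E \right)} = \left(- \frac{4}{9} - 1\right)^{2} = \left(- \frac{13}{9}\right)^{2} = \frac{169}{81}$)
$h{\left(Y{\left(6,-1 \right)} \right)} J = \frac{169}{81} \left(-1806\right) = - \frac{101738}{27}$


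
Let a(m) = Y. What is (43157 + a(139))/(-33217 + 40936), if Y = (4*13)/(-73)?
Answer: 3150409/563487 ≈ 5.5909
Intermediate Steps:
Y = -52/73 (Y = 52*(-1/73) = -52/73 ≈ -0.71233)
a(m) = -52/73
(43157 + a(139))/(-33217 + 40936) = (43157 - 52/73)/(-33217 + 40936) = (3150409/73)/7719 = (3150409/73)*(1/7719) = 3150409/563487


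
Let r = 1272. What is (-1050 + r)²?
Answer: 49284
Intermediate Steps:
(-1050 + r)² = (-1050 + 1272)² = 222² = 49284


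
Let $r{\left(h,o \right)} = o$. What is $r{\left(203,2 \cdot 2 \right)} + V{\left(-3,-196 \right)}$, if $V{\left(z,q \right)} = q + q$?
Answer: $-388$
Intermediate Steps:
$V{\left(z,q \right)} = 2 q$
$r{\left(203,2 \cdot 2 \right)} + V{\left(-3,-196 \right)} = 2 \cdot 2 + 2 \left(-196\right) = 4 - 392 = -388$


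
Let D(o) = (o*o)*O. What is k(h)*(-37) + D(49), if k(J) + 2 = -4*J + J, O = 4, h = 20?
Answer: 11898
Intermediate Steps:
D(o) = 4*o² (D(o) = (o*o)*4 = o²*4 = 4*o²)
k(J) = -2 - 3*J (k(J) = -2 + (-4*J + J) = -2 - 3*J)
k(h)*(-37) + D(49) = (-2 - 3*20)*(-37) + 4*49² = (-2 - 60)*(-37) + 4*2401 = -62*(-37) + 9604 = 2294 + 9604 = 11898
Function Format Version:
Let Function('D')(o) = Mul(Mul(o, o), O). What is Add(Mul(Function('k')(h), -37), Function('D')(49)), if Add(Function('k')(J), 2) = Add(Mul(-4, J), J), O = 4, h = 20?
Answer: 11898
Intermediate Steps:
Function('D')(o) = Mul(4, Pow(o, 2)) (Function('D')(o) = Mul(Mul(o, o), 4) = Mul(Pow(o, 2), 4) = Mul(4, Pow(o, 2)))
Function('k')(J) = Add(-2, Mul(-3, J)) (Function('k')(J) = Add(-2, Add(Mul(-4, J), J)) = Add(-2, Mul(-3, J)))
Add(Mul(Function('k')(h), -37), Function('D')(49)) = Add(Mul(Add(-2, Mul(-3, 20)), -37), Mul(4, Pow(49, 2))) = Add(Mul(Add(-2, -60), -37), Mul(4, 2401)) = Add(Mul(-62, -37), 9604) = Add(2294, 9604) = 11898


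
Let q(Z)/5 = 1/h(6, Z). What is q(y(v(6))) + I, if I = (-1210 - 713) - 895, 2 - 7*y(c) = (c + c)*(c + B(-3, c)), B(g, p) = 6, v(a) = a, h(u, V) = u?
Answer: -16903/6 ≈ -2817.2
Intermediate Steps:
y(c) = 2/7 - 2*c*(6 + c)/7 (y(c) = 2/7 - (c + c)*(c + 6)/7 = 2/7 - 2*c*(6 + c)/7)
q(Z) = ⅚ (q(Z) = 5/6 = 5*(⅙) = ⅚)
I = -2818 (I = -1923 - 895 = -2818)
q(y(v(6))) + I = ⅚ - 2818 = -16903/6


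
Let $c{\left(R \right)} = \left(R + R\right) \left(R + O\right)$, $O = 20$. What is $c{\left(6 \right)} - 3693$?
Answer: $-3381$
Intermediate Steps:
$c{\left(R \right)} = 2 R \left(20 + R\right)$ ($c{\left(R \right)} = \left(R + R\right) \left(R + 20\right) = 2 R \left(20 + R\right)$)
$c{\left(6 \right)} - 3693 = 2 \cdot 6 \left(20 + 6\right) - 3693 = 2 \cdot 6 \cdot 26 - 3693 = 312 - 3693 = -3381$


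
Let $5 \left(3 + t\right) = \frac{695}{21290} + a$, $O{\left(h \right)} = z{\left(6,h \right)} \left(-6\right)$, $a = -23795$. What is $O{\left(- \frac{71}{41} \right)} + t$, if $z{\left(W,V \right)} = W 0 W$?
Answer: $- \frac{101382841}{21290} \approx -4762.0$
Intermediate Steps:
$z{\left(W,V \right)} = 0$ ($z{\left(W,V \right)} = 0 W = 0$)
$O{\left(h \right)} = 0$ ($O{\left(h \right)} = 0 \left(-6\right) = 0$)
$t = - \frac{101382841}{21290}$ ($t = -3 + \frac{\frac{695}{21290} - 23795}{5} = -3 + \frac{695 \cdot \frac{1}{21290} - 23795}{5} = -3 + \frac{\frac{139}{4258} - 23795}{5} = -3 + \frac{1}{5} \left(- \frac{101318971}{4258}\right) = -3 - \frac{101318971}{21290} = - \frac{101382841}{21290} \approx -4762.0$)
$O{\left(- \frac{71}{41} \right)} + t = 0 - \frac{101382841}{21290} = - \frac{101382841}{21290}$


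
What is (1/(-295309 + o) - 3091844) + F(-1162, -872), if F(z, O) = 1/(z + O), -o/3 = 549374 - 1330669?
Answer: -6441553331207719/2083401792 ≈ -3.0918e+6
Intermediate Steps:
o = 2343885 (o = -3*(549374 - 1330669) = -3*(-781295) = 2343885)
F(z, O) = 1/(O + z)
(1/(-295309 + o) - 3091844) + F(-1162, -872) = (1/(-295309 + 2343885) - 3091844) + 1/(-872 - 1162) = (1/2048576 - 3091844) + 1/(-2034) = (1/2048576 - 3091844) - 1/2034 = -6333877414143/2048576 - 1/2034 = -6441553331207719/2083401792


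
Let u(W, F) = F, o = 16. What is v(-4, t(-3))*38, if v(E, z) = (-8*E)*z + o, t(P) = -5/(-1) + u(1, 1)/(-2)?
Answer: 6080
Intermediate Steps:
t(P) = 9/2 (t(P) = -5/(-1) + 1/(-2) = -5*(-1) + 1*(-½) = 5 - ½ = 9/2)
v(E, z) = 16 - 8*E*z (v(E, z) = (-8*E)*z + 16 = -8*E*z + 16 = 16 - 8*E*z)
v(-4, t(-3))*38 = (16 - 8*(-4)*9/2)*38 = (16 + 144)*38 = 160*38 = 6080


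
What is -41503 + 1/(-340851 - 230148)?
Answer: -23698171498/570999 ≈ -41503.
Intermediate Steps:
-41503 + 1/(-340851 - 230148) = -41503 + 1/(-570999) = -41503 - 1/570999 = -23698171498/570999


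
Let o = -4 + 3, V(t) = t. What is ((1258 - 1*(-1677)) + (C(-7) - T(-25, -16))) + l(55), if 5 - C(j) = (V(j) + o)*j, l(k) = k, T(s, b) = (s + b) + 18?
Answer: 2962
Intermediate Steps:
T(s, b) = 18 + b + s (T(s, b) = (b + s) + 18 = 18 + b + s)
o = -1
C(j) = 5 - j*(-1 + j) (C(j) = 5 - (j - 1)*j = 5 - (-1 + j)*j = 5 - j*(-1 + j))
((1258 - 1*(-1677)) + (C(-7) - T(-25, -16))) + l(55) = ((1258 - 1*(-1677)) + ((5 - 7 - 1*(-7)²) - (18 - 16 - 25))) + 55 = ((1258 + 1677) + ((5 - 7 - 1*49) - 1*(-23))) + 55 = (2935 + ((5 - 7 - 49) + 23)) + 55 = (2935 + (-51 + 23)) + 55 = (2935 - 28) + 55 = 2907 + 55 = 2962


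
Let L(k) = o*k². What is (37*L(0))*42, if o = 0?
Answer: 0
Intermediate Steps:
L(k) = 0 (L(k) = 0*k² = 0)
(37*L(0))*42 = (37*0)*42 = 0*42 = 0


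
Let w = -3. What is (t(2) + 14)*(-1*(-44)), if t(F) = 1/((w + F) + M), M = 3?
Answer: 638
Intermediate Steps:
t(F) = 1/F (t(F) = 1/((-3 + F) + 3) = 1/F)
(t(2) + 14)*(-1*(-44)) = (1/2 + 14)*(-1*(-44)) = (½ + 14)*44 = (29/2)*44 = 638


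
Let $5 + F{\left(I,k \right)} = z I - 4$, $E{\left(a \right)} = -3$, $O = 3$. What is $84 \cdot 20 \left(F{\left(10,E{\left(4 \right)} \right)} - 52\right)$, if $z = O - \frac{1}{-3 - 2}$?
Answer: $-48720$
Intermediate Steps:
$z = \frac{16}{5}$ ($z = 3 - \frac{1}{-3 - 2} = 3 - \frac{1}{-5} = 3 - - \frac{1}{5} = 3 + \frac{1}{5} = \frac{16}{5} \approx 3.2$)
$F{\left(I,k \right)} = -9 + \frac{16 I}{5}$ ($F{\left(I,k \right)} = -5 + \left(\frac{16 I}{5} - 4\right) = -5 + \left(-4 + \frac{16 I}{5}\right) = -9 + \frac{16 I}{5}$)
$84 \cdot 20 \left(F{\left(10,E{\left(4 \right)} \right)} - 52\right) = 84 \cdot 20 \left(\left(-9 + \frac{16}{5} \cdot 10\right) - 52\right) = 1680 \left(\left(-9 + 32\right) - 52\right) = 1680 \left(23 - 52\right) = 1680 \left(-29\right) = -48720$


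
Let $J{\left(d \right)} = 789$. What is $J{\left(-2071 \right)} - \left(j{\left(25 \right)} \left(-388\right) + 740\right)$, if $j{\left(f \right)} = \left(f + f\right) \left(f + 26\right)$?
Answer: $989449$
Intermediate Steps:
$j{\left(f \right)} = 2 f \left(26 + f\right)$
$J{\left(-2071 \right)} - \left(j{\left(25 \right)} \left(-388\right) + 740\right) = 789 - \left(2 \cdot 25 \left(26 + 25\right) \left(-388\right) + 740\right) = 789 - \left(2 \cdot 25 \cdot 51 \left(-388\right) + 740\right) = 789 - \left(2550 \left(-388\right) + 740\right) = 789 - \left(-989400 + 740\right) = 789 - -988660 = 789 + 988660 = 989449$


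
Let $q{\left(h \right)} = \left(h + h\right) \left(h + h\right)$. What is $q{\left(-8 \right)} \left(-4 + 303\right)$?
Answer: $76544$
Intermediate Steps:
$q{\left(h \right)} = 4 h^{2}$ ($q{\left(h \right)} = 2 h 2 h = 4 h^{2}$)
$q{\left(-8 \right)} \left(-4 + 303\right) = 4 \left(-8\right)^{2} \left(-4 + 303\right) = 4 \cdot 64 \cdot 299 = 256 \cdot 299 = 76544$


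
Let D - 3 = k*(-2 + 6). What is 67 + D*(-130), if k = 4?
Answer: -2403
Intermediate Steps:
D = 19 (D = 3 + 4*(-2 + 6) = 3 + 4*4 = 3 + 16 = 19)
67 + D*(-130) = 67 + 19*(-130) = 67 - 2470 = -2403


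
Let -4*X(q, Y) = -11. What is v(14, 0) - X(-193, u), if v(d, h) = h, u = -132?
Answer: -11/4 ≈ -2.7500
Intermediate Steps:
X(q, Y) = 11/4 (X(q, Y) = -¼*(-11) = 11/4)
v(14, 0) - X(-193, u) = 0 - 1*11/4 = 0 - 11/4 = -11/4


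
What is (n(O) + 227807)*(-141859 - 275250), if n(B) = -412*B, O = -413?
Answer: -165993948967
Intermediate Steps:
(n(O) + 227807)*(-141859 - 275250) = (-412*(-413) + 227807)*(-141859 - 275250) = (170156 + 227807)*(-417109) = 397963*(-417109) = -165993948967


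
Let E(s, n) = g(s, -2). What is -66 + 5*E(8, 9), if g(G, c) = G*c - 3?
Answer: -161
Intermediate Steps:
g(G, c) = -3 + G*c
E(s, n) = -3 - 2*s (E(s, n) = -3 + s*(-2) = -3 - 2*s)
-66 + 5*E(8, 9) = -66 + 5*(-3 - 2*8) = -66 + 5*(-3 - 16) = -66 + 5*(-19) = -66 - 95 = -161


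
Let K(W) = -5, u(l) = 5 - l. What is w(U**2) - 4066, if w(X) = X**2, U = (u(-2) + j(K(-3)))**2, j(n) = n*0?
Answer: 5760735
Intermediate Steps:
j(n) = 0
U = 49 (U = ((5 - 1*(-2)) + 0)**2 = ((5 + 2) + 0)**2 = (7 + 0)**2 = 7**2 = 49)
w(U**2) - 4066 = (49**2)**2 - 4066 = 2401**2 - 4066 = 5764801 - 4066 = 5760735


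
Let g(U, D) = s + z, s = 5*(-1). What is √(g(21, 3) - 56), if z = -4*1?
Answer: I*√65 ≈ 8.0623*I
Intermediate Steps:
s = -5
z = -4
g(U, D) = -9 (g(U, D) = -5 - 4 = -9)
√(g(21, 3) - 56) = √(-9 - 56) = √(-65) = I*√65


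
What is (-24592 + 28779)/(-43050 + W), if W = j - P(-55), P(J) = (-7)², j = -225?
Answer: -4187/43324 ≈ -0.096644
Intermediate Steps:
P(J) = 49
W = -274 (W = -225 - 1*49 = -225 - 49 = -274)
(-24592 + 28779)/(-43050 + W) = (-24592 + 28779)/(-43050 - 274) = 4187/(-43324) = 4187*(-1/43324) = -4187/43324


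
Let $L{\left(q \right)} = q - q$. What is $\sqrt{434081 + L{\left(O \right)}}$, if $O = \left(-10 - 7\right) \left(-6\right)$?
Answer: $\sqrt{434081} \approx 658.85$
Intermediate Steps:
$O = 102$ ($O = \left(-17\right) \left(-6\right) = 102$)
$L{\left(q \right)} = 0$
$\sqrt{434081 + L{\left(O \right)}} = \sqrt{434081 + 0} = \sqrt{434081}$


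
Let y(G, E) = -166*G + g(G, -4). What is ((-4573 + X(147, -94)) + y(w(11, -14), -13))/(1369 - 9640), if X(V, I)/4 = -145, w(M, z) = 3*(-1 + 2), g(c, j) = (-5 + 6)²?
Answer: 5650/8271 ≈ 0.68311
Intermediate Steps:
g(c, j) = 1 (g(c, j) = 1² = 1)
w(M, z) = 3 (w(M, z) = 3*1 = 3)
y(G, E) = 1 - 166*G (y(G, E) = -166*G + 1 = 1 - 166*G)
X(V, I) = -580 (X(V, I) = 4*(-145) = -580)
((-4573 + X(147, -94)) + y(w(11, -14), -13))/(1369 - 9640) = ((-4573 - 580) + (1 - 166*3))/(1369 - 9640) = (-5153 + (1 - 498))/(-8271) = (-5153 - 497)*(-1/8271) = -5650*(-1/8271) = 5650/8271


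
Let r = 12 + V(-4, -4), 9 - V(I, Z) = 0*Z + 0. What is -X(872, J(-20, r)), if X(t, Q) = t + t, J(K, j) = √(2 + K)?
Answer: -1744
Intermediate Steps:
V(I, Z) = 9 (V(I, Z) = 9 - (0*Z + 0) = 9 - (0 + 0) = 9 - 1*0 = 9 + 0 = 9)
r = 21 (r = 12 + 9 = 21)
X(t, Q) = 2*t
-X(872, J(-20, r)) = -2*872 = -1*1744 = -1744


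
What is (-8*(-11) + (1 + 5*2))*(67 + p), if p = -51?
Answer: 1584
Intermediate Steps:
(-8*(-11) + (1 + 5*2))*(67 + p) = (-8*(-11) + (1 + 5*2))*(67 - 51) = (88 + (1 + 10))*16 = (88 + 11)*16 = 99*16 = 1584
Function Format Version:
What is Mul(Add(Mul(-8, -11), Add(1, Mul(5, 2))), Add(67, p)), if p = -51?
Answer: 1584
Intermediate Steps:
Mul(Add(Mul(-8, -11), Add(1, Mul(5, 2))), Add(67, p)) = Mul(Add(Mul(-8, -11), Add(1, Mul(5, 2))), Add(67, -51)) = Mul(Add(88, Add(1, 10)), 16) = Mul(Add(88, 11), 16) = Mul(99, 16) = 1584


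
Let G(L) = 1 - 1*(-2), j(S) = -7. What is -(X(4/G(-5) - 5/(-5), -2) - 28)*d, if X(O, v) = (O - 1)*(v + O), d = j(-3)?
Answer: -1736/9 ≈ -192.89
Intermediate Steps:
d = -7
G(L) = 3 (G(L) = 1 + 2 = 3)
X(O, v) = (-1 + O)*(O + v)
-(X(4/G(-5) - 5/(-5), -2) - 28)*d = -(((4/3 - 5/(-5))**2 - (4/3 - 5/(-5)) - 1*(-2) + (4/3 - 5/(-5))*(-2)) - 28)*(-7) = -(((4*(1/3) - 5*(-1/5))**2 - (4*(1/3) - 5*(-1/5)) + 2 + (4*(1/3) - 5*(-1/5))*(-2)) - 28)*(-7) = -(((4/3 + 1)**2 - (4/3 + 1) + 2 + (4/3 + 1)*(-2)) - 28)*(-7) = -(((7/3)**2 - 1*7/3 + 2 + (7/3)*(-2)) - 28)*(-7) = -((49/9 - 7/3 + 2 - 14/3) - 28)*(-7) = -(4/9 - 28)*(-7) = -(-248)*(-7)/9 = -1*1736/9 = -1736/9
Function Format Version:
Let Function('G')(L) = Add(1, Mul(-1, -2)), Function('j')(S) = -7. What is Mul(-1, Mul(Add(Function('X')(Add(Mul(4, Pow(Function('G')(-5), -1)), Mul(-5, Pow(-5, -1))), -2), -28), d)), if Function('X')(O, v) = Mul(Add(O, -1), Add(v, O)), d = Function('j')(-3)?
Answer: Rational(-1736, 9) ≈ -192.89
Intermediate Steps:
d = -7
Function('G')(L) = 3 (Function('G')(L) = Add(1, 2) = 3)
Function('X')(O, v) = Mul(Add(-1, O), Add(O, v))
Mul(-1, Mul(Add(Function('X')(Add(Mul(4, Pow(Function('G')(-5), -1)), Mul(-5, Pow(-5, -1))), -2), -28), d)) = Mul(-1, Mul(Add(Add(Pow(Add(Mul(4, Pow(3, -1)), Mul(-5, Pow(-5, -1))), 2), Mul(-1, Add(Mul(4, Pow(3, -1)), Mul(-5, Pow(-5, -1)))), Mul(-1, -2), Mul(Add(Mul(4, Pow(3, -1)), Mul(-5, Pow(-5, -1))), -2)), -28), -7)) = Mul(-1, Mul(Add(Add(Pow(Add(Mul(4, Rational(1, 3)), Mul(-5, Rational(-1, 5))), 2), Mul(-1, Add(Mul(4, Rational(1, 3)), Mul(-5, Rational(-1, 5)))), 2, Mul(Add(Mul(4, Rational(1, 3)), Mul(-5, Rational(-1, 5))), -2)), -28), -7)) = Mul(-1, Mul(Add(Add(Pow(Add(Rational(4, 3), 1), 2), Mul(-1, Add(Rational(4, 3), 1)), 2, Mul(Add(Rational(4, 3), 1), -2)), -28), -7)) = Mul(-1, Mul(Add(Add(Pow(Rational(7, 3), 2), Mul(-1, Rational(7, 3)), 2, Mul(Rational(7, 3), -2)), -28), -7)) = Mul(-1, Mul(Add(Add(Rational(49, 9), Rational(-7, 3), 2, Rational(-14, 3)), -28), -7)) = Mul(-1, Mul(Add(Rational(4, 9), -28), -7)) = Mul(-1, Mul(Rational(-248, 9), -7)) = Mul(-1, Rational(1736, 9)) = Rational(-1736, 9)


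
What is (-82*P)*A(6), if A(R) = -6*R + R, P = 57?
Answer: 140220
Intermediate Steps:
A(R) = -5*R
(-82*P)*A(6) = (-82*57)*(-5*6) = -4674*(-30) = 140220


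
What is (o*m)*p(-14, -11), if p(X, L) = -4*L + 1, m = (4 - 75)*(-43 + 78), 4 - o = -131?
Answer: -15096375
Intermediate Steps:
o = 135 (o = 4 - 1*(-131) = 4 + 131 = 135)
m = -2485 (m = -71*35 = -2485)
p(X, L) = 1 - 4*L
(o*m)*p(-14, -11) = (135*(-2485))*(1 - 4*(-11)) = -335475*(1 + 44) = -335475*45 = -15096375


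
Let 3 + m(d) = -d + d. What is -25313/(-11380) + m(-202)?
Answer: -8827/11380 ≈ -0.77566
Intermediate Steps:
m(d) = -3 (m(d) = -3 + (-d + d) = -3 + 0 = -3)
-25313/(-11380) + m(-202) = -25313/(-11380) - 3 = -25313*(-1/11380) - 3 = 25313/11380 - 3 = -8827/11380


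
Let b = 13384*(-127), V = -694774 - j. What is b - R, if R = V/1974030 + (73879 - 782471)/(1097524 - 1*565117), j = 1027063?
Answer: -595477472927511287/350329130070 ≈ -1.6998e+6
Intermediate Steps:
V = -1721837 (V = -694774 - 1*1027063 = -694774 - 1027063 = -1721837)
R = -771833312473/350329130070 (R = -1721837/1974030 + (73879 - 782471)/(1097524 - 1*565117) = -1721837*1/1974030 - 708592/(1097524 - 565117) = -1721837/1974030 - 708592/532407 = -771833312473/350329130070 ≈ -2.2032)
b = -1699768
b - R = -1699768 - 1*(-771833312473/350329130070) = -1699768 + 771833312473/350329130070 = -595477472927511287/350329130070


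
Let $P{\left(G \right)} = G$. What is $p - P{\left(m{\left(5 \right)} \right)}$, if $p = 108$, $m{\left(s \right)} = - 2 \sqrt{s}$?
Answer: $108 + 2 \sqrt{5} \approx 112.47$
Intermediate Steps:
$p - P{\left(m{\left(5 \right)} \right)} = 108 - - 2 \sqrt{5} = 108 + 2 \sqrt{5}$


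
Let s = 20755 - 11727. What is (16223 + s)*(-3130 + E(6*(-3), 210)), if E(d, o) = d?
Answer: -79490148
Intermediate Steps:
s = 9028
(16223 + s)*(-3130 + E(6*(-3), 210)) = (16223 + 9028)*(-3130 + 6*(-3)) = 25251*(-3130 - 18) = 25251*(-3148) = -79490148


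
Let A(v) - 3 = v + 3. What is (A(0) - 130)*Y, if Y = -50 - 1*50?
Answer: 12400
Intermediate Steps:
A(v) = 6 + v (A(v) = 3 + (v + 3) = 3 + (3 + v) = 6 + v)
Y = -100 (Y = -50 - 50 = -100)
(A(0) - 130)*Y = ((6 + 0) - 130)*(-100) = (6 - 130)*(-100) = -124*(-100) = 12400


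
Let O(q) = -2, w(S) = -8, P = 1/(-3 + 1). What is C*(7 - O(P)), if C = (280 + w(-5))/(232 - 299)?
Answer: -2448/67 ≈ -36.537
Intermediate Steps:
P = -½ (P = 1/(-2) = -½ ≈ -0.50000)
C = -272/67 (C = (280 - 8)/(232 - 299) = 272/(-67) = 272*(-1/67) = -272/67 ≈ -4.0597)
C*(7 - O(P)) = -272*(7 - 1*(-2))/67 = -272*(7 + 2)/67 = -272/67*9 = -2448/67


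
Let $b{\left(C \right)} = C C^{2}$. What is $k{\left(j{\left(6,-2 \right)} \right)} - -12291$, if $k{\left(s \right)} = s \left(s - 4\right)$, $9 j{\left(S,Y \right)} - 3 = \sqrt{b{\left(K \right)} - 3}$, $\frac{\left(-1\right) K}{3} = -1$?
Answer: $\frac{331832}{27} - \frac{20 \sqrt{6}}{27} \approx 12288.0$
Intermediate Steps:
$K = 3$ ($K = \left(-3\right) \left(-1\right) = 3$)
$b{\left(C \right)} = C^{3}$
$j{\left(S,Y \right)} = \frac{1}{3} + \frac{2 \sqrt{6}}{9}$ ($j{\left(S,Y \right)} = \frac{1}{3} + \frac{\sqrt{3^{3} - 3}}{9} = \frac{1}{3} + \frac{\sqrt{27 - 3}}{9} = \frac{1}{3} + \frac{\sqrt{24}}{9} = \frac{1}{3} + \frac{2 \sqrt{6}}{9}$)
$k{\left(s \right)} = s \left(-4 + s\right)$
$k{\left(j{\left(6,-2 \right)} \right)} - -12291 = \left(\frac{1}{3} + \frac{2 \sqrt{6}}{9}\right) \left(-4 + \left(\frac{1}{3} + \frac{2 \sqrt{6}}{9}\right)\right) - -12291 = \left(\frac{1}{3} + \frac{2 \sqrt{6}}{9}\right) \left(- \frac{11}{3} + \frac{2 \sqrt{6}}{9}\right) + 12291 = \left(- \frac{11}{3} + \frac{2 \sqrt{6}}{9}\right) \left(\frac{1}{3} + \frac{2 \sqrt{6}}{9}\right) + 12291 = 12291 + \left(- \frac{11}{3} + \frac{2 \sqrt{6}}{9}\right) \left(\frac{1}{3} + \frac{2 \sqrt{6}}{9}\right)$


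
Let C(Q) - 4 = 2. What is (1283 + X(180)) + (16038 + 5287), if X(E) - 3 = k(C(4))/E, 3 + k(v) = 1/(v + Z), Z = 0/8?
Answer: 24419863/1080 ≈ 22611.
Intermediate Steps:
C(Q) = 6 (C(Q) = 4 + 2 = 6)
Z = 0 (Z = 0*(⅛) = 0)
k(v) = -3 + 1/v (k(v) = -3 + 1/(v + 0) = -3 + 1/v)
X(E) = 3 - 17/(6*E) (X(E) = 3 + (-3 + 1/6)/E = 3 + (-3 + ⅙)/E = 3 - 17/(6*E))
(1283 + X(180)) + (16038 + 5287) = (1283 + (3 - 17/6/180)) + (16038 + 5287) = (1283 + (3 - 17/6*1/180)) + 21325 = (1283 + (3 - 17/1080)) + 21325 = (1283 + 3223/1080) + 21325 = 1388863/1080 + 21325 = 24419863/1080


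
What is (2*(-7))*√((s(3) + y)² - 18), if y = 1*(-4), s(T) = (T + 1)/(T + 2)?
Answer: -14*I*√194/5 ≈ -39.0*I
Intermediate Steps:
s(T) = (1 + T)/(2 + T)
y = -4
(2*(-7))*√((s(3) + y)² - 18) = (2*(-7))*√(((1 + 3)/(2 + 3) - 4)² - 18) = -14*√((4/5 - 4)² - 18) = -14*√(((⅕)*4 - 4)² - 18) = -14*√((⅘ - 4)² - 18) = -14*√((-16/5)² - 18) = -14*√(256/25 - 18) = -14*I*√194/5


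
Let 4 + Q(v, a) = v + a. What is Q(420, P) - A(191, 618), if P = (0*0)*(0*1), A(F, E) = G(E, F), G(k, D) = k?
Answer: -202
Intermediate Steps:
A(F, E) = E
P = 0 (P = 0*0 = 0)
Q(v, a) = -4 + a + v (Q(v, a) = -4 + (v + a) = -4 + (a + v) = -4 + a + v)
Q(420, P) - A(191, 618) = (-4 + 0 + 420) - 1*618 = 416 - 618 = -202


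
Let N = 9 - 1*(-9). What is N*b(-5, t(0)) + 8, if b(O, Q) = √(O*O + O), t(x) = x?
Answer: 8 + 36*√5 ≈ 88.498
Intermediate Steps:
b(O, Q) = √(O + O²) (b(O, Q) = √(O² + O) = √(O + O²))
N = 18 (N = 9 + 9 = 18)
N*b(-5, t(0)) + 8 = 18*√(-5*(1 - 5)) + 8 = 18*√(-5*(-4)) + 8 = 18*√20 + 8 = 18*(2*√5) + 8 = 36*√5 + 8 = 8 + 36*√5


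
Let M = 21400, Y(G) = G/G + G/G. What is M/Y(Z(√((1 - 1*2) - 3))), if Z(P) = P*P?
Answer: 10700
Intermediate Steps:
Z(P) = P²
Y(G) = 2 (Y(G) = 1 + 1 = 2)
M/Y(Z(√((1 - 1*2) - 3))) = 21400/2 = 21400*(½) = 10700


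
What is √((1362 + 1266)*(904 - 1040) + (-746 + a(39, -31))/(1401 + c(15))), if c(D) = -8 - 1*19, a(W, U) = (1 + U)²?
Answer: I*√168685443453/687 ≈ 597.84*I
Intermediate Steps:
c(D) = -27 (c(D) = -8 - 19 = -27)
√((1362 + 1266)*(904 - 1040) + (-746 + a(39, -31))/(1401 + c(15))) = √((1362 + 1266)*(904 - 1040) + (-746 + (1 - 31)²)/(1401 - 27)) = √(2628*(-136) + (-746 + (-30)²)/1374) = √(-357408 + (-746 + 900)*(1/1374)) = √(-357408 + 154*(1/1374)) = √(-357408 + 77/687) = √(-245539219/687) = I*√168685443453/687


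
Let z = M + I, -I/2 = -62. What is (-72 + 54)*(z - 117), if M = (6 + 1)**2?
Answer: -1008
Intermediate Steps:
I = 124 (I = -2*(-62) = 124)
M = 49 (M = 7**2 = 49)
z = 173 (z = 49 + 124 = 173)
(-72 + 54)*(z - 117) = (-72 + 54)*(173 - 117) = -18*56 = -1008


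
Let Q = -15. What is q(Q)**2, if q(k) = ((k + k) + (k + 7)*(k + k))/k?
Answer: 196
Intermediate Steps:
q(k) = (2*k + 2*k*(7 + k))/k (q(k) = (2*k + (7 + k)*(2*k))/k = (2*k + 2*k*(7 + k))/k)
q(Q)**2 = (16 + 2*(-15))**2 = (16 - 30)**2 = (-14)**2 = 196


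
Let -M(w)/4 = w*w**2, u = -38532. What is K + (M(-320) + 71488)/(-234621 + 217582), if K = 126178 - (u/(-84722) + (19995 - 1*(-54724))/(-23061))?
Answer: 179289932109862411/1513197995529 ≈ 1.1848e+5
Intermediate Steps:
M(w) = -4*w**3 (M(w) = -4*w*w**2 = -4*w**3)
K = 123264371414071/976887021 (K = 126178 - (-38532/(-84722) + (19995 - 1*(-54724))/(-23061)) = 126178 - (-38532*(-1/84722) + (19995 + 54724)*(-1/23061)) = 126178 - (19266/42361 + 74719*(-1/23061)) = 126178 - (19266/42361 - 74719/23061) = 126178 - 1*(-2720878333/976887021) = 126178 + 2720878333/976887021 = 123264371414071/976887021 ≈ 1.2618e+5)
K + (M(-320) + 71488)/(-234621 + 217582) = 123264371414071/976887021 + (-4*(-320)**3 + 71488)/(-234621 + 217582) = 123264371414071/976887021 + (-4*(-32768000) + 71488)/(-17039) = 123264371414071/976887021 + (131072000 + 71488)*(-1/17039) = 123264371414071/976887021 + 131143488*(-1/17039) = 123264371414071/976887021 - 131143488/17039 = 179289932109862411/1513197995529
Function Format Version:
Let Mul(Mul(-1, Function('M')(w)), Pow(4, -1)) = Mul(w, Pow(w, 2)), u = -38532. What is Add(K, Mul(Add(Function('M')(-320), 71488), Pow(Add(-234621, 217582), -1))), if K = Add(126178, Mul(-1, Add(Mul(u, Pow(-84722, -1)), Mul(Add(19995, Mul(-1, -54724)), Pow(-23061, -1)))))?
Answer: Rational(179289932109862411, 1513197995529) ≈ 1.1848e+5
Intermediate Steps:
Function('M')(w) = Mul(-4, Pow(w, 3)) (Function('M')(w) = Mul(-4, Mul(w, Pow(w, 2))) = Mul(-4, Pow(w, 3)))
K = Rational(123264371414071, 976887021) (K = Add(126178, Mul(-1, Add(Mul(-38532, Pow(-84722, -1)), Mul(Add(19995, Mul(-1, -54724)), Pow(-23061, -1))))) = Add(126178, Mul(-1, Add(Mul(-38532, Rational(-1, 84722)), Mul(Add(19995, 54724), Rational(-1, 23061))))) = Add(126178, Mul(-1, Add(Rational(19266, 42361), Mul(74719, Rational(-1, 23061))))) = Add(126178, Mul(-1, Add(Rational(19266, 42361), Rational(-74719, 23061)))) = Add(126178, Mul(-1, Rational(-2720878333, 976887021))) = Add(126178, Rational(2720878333, 976887021)) = Rational(123264371414071, 976887021) ≈ 1.2618e+5)
Add(K, Mul(Add(Function('M')(-320), 71488), Pow(Add(-234621, 217582), -1))) = Add(Rational(123264371414071, 976887021), Mul(Add(Mul(-4, Pow(-320, 3)), 71488), Pow(Add(-234621, 217582), -1))) = Add(Rational(123264371414071, 976887021), Mul(Add(Mul(-4, -32768000), 71488), Pow(-17039, -1))) = Add(Rational(123264371414071, 976887021), Mul(Add(131072000, 71488), Rational(-1, 17039))) = Add(Rational(123264371414071, 976887021), Mul(131143488, Rational(-1, 17039))) = Add(Rational(123264371414071, 976887021), Rational(-131143488, 17039)) = Rational(179289932109862411, 1513197995529)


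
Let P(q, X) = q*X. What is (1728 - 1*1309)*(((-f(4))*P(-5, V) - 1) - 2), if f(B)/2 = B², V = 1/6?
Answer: 29749/3 ≈ 9916.3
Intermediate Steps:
V = ⅙ ≈ 0.16667
f(B) = 2*B²
P(q, X) = X*q
(1728 - 1*1309)*(((-f(4))*P(-5, V) - 1) - 2) = (1728 - 1*1309)*(((-2*4²)*((⅙)*(-5)) - 1) - 2) = (1728 - 1309)*((-2*16*(-⅚) - 1) - 2) = 419*((-1*32*(-⅚) - 1) - 2) = 419*((-32*(-⅚) - 1) - 2) = 419*((80/3 - 1) - 2) = 419*(77/3 - 2) = 419*(71/3) = 29749/3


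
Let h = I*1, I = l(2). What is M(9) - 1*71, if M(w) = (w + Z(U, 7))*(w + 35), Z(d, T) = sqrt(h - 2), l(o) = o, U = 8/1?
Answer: 325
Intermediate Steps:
U = 8 (U = 8*1 = 8)
I = 2
h = 2 (h = 2*1 = 2)
Z(d, T) = 0 (Z(d, T) = sqrt(2 - 2) = sqrt(0) = 0)
M(w) = w*(35 + w) (M(w) = (w + 0)*(w + 35) = w*(35 + w))
M(9) - 1*71 = 9*(35 + 9) - 1*71 = 9*44 - 71 = 396 - 71 = 325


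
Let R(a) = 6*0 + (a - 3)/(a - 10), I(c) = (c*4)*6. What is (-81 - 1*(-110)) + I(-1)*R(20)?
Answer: -59/5 ≈ -11.800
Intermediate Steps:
I(c) = 24*c (I(c) = (4*c)*6 = 24*c)
R(a) = (-3 + a)/(-10 + a) (R(a) = 0 + (-3 + a)/(-10 + a) = (-3 + a)/(-10 + a))
(-81 - 1*(-110)) + I(-1)*R(20) = (-81 - 1*(-110)) + (24*(-1))*((-3 + 20)/(-10 + 20)) = (-81 + 110) - 24*17/10 = 29 - 12*17/5 = 29 - 24*17/10 = 29 - 204/5 = -59/5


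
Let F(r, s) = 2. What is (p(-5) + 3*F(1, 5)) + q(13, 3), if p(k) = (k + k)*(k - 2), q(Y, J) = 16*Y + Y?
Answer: 297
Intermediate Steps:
q(Y, J) = 17*Y
p(k) = 2*k*(-2 + k) (p(k) = (2*k)*(-2 + k) = 2*k*(-2 + k))
(p(-5) + 3*F(1, 5)) + q(13, 3) = (2*(-5)*(-2 - 5) + 3*2) + 17*13 = (2*(-5)*(-7) + 6) + 221 = (70 + 6) + 221 = 76 + 221 = 297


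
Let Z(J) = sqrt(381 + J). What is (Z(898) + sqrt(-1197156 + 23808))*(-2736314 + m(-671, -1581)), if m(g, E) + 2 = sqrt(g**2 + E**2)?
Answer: -(2736316 - sqrt(2949802))*(sqrt(1279) + 6*I*sqrt(32593)) ≈ -9.7798e+7 - 2.9621e+9*I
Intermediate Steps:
m(g, E) = -2 + sqrt(E**2 + g**2) (m(g, E) = -2 + sqrt(g**2 + E**2) = -2 + sqrt(E**2 + g**2))
(Z(898) + sqrt(-1197156 + 23808))*(-2736314 + m(-671, -1581)) = (sqrt(381 + 898) + sqrt(-1197156 + 23808))*(-2736314 + (-2 + sqrt((-1581)**2 + (-671)**2))) = (sqrt(1279) + sqrt(-1173348))*(-2736314 + (-2 + sqrt(2499561 + 450241))) = (sqrt(1279) + 6*I*sqrt(32593))*(-2736314 + (-2 + sqrt(2949802))) = (sqrt(1279) + 6*I*sqrt(32593))*(-2736316 + sqrt(2949802)) = (-2736316 + sqrt(2949802))*(sqrt(1279) + 6*I*sqrt(32593))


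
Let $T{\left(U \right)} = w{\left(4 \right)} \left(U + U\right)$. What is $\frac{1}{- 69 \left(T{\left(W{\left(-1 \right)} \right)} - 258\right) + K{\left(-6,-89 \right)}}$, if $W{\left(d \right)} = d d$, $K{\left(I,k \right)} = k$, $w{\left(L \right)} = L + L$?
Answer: $\frac{1}{16609} \approx 6.0208 \cdot 10^{-5}$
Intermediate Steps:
$w{\left(L \right)} = 2 L$
$W{\left(d \right)} = d^{2}$
$T{\left(U \right)} = 16 U$ ($T{\left(U \right)} = 2 \cdot 4 \left(U + U\right) = 8 \cdot 2 U = 16 U$)
$\frac{1}{- 69 \left(T{\left(W{\left(-1 \right)} \right)} - 258\right) + K{\left(-6,-89 \right)}} = \frac{1}{- 69 \left(16 \left(-1\right)^{2} - 258\right) - 89} = \frac{1}{- 69 \left(16 \cdot 1 - 258\right) - 89} = \frac{1}{- 69 \left(16 - 258\right) - 89} = \frac{1}{\left(-69\right) \left(-242\right) - 89} = \frac{1}{16698 - 89} = \frac{1}{16609}$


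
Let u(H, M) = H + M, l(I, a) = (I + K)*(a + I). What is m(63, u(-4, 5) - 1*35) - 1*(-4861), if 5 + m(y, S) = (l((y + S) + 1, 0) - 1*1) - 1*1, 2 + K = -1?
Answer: 5664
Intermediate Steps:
K = -3 (K = -2 - 1 = -3)
l(I, a) = (-3 + I)*(I + a) (l(I, a) = (I - 3)*(a + I) = (-3 + I)*(I + a))
m(y, S) = -10 + (1 + S + y)**2 - 3*S - 3*y (m(y, S) = -5 + (((((y + S) + 1)**2 - 3*((y + S) + 1) - 3*0 + ((y + S) + 1)*0) - 1*1) - 1*1) = -5 + (((((S + y) + 1)**2 - 3*((S + y) + 1) + 0 + ((S + y) + 1)*0) - 1) - 1) = -5 + ((((1 + S + y)**2 - 3*(1 + S + y) + 0 + (1 + S + y)*0) - 1) - 1) = -5 + ((((1 + S + y)**2 + (-3 - 3*S - 3*y) + 0 + 0) - 1) - 1) = -5 + (((-3 + (1 + S + y)**2 - 3*S - 3*y) - 1) - 1) = -5 + ((-4 + (1 + S + y)**2 - 3*S - 3*y) - 1) = -5 + (-5 + (1 + S + y)**2 - 3*S - 3*y) = -10 + (1 + S + y)**2 - 3*S - 3*y)
m(63, u(-4, 5) - 1*35) - 1*(-4861) = (-10 + (1 + ((-4 + 5) - 1*35) + 63)**2 - 3*((-4 + 5) - 1*35) - 3*63) - 1*(-4861) = (-10 + (1 + (1 - 35) + 63)**2 - 3*(1 - 35) - 189) + 4861 = (-10 + (1 - 34 + 63)**2 - 3*(-34) - 189) + 4861 = (-10 + 30**2 + 102 - 189) + 4861 = (-10 + 900 + 102 - 189) + 4861 = 803 + 4861 = 5664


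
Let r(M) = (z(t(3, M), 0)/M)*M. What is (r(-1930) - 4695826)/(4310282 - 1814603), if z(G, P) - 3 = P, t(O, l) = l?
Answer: -4695823/2495679 ≈ -1.8816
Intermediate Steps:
z(G, P) = 3 + P
r(M) = 3 (r(M) = ((3 + 0)/M)*M = (3/M)*M = 3)
(r(-1930) - 4695826)/(4310282 - 1814603) = (3 - 4695826)/(4310282 - 1814603) = -4695823/2495679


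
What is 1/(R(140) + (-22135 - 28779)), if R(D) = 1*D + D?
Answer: -1/50634 ≈ -1.9750e-5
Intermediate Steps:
R(D) = 2*D (R(D) = D + D = 2*D)
1/(R(140) + (-22135 - 28779)) = 1/(2*140 + (-22135 - 28779)) = 1/(280 - 50914) = 1/(-50634) = -1/50634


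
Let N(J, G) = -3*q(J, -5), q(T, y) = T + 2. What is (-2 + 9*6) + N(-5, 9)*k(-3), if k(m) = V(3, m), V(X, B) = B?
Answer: 25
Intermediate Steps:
k(m) = m
q(T, y) = 2 + T
N(J, G) = -6 - 3*J (N(J, G) = -3*(2 + J) = -6 - 3*J)
(-2 + 9*6) + N(-5, 9)*k(-3) = (-2 + 9*6) + (-6 - 3*(-5))*(-3) = (-2 + 54) + (-6 + 15)*(-3) = 52 + 9*(-3) = 52 - 27 = 25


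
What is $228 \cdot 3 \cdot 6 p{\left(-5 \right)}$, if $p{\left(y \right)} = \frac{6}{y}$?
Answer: $- \frac{24624}{5} \approx -4924.8$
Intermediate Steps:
$228 \cdot 3 \cdot 6 p{\left(-5 \right)} = 228 \cdot 3 \cdot 6 \frac{6}{-5} = 228 \cdot 18 \cdot 6 \left(- \frac{1}{5}\right) = 228 \cdot 18 \left(- \frac{6}{5}\right) = 228 \left(- \frac{108}{5}\right) = - \frac{24624}{5}$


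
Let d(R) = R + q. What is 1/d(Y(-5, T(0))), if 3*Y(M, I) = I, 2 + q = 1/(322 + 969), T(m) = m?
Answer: -1291/2581 ≈ -0.50019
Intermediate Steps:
q = -2581/1291 (q = -2 + 1/(322 + 969) = -2 + 1/1291 = -2581/1291 ≈ -1.9992)
Y(M, I) = I/3
d(R) = -2581/1291 + R (d(R) = R - 2581/1291 = -2581/1291 + R)
1/d(Y(-5, T(0))) = 1/(-2581/1291 + (⅓)*0) = 1/(-2581/1291 + 0) = 1/(-2581/1291) = -1291/2581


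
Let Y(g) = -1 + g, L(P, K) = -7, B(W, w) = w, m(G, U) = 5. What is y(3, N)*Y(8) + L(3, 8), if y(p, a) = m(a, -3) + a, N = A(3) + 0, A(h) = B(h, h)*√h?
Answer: 28 + 21*√3 ≈ 64.373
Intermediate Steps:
A(h) = h^(3/2) (A(h) = h*√h = h^(3/2))
N = 3*√3 (N = 3^(3/2) + 0 = 3*√3 + 0 = 3*√3 ≈ 5.1962)
y(p, a) = 5 + a
y(3, N)*Y(8) + L(3, 8) = (5 + 3*√3)*(-1 + 8) - 7 = (5 + 3*√3)*7 - 7 = (35 + 21*√3) - 7 = 28 + 21*√3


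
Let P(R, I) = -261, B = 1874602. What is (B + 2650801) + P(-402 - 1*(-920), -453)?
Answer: 4525142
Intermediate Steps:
(B + 2650801) + P(-402 - 1*(-920), -453) = (1874602 + 2650801) - 261 = 4525403 - 261 = 4525142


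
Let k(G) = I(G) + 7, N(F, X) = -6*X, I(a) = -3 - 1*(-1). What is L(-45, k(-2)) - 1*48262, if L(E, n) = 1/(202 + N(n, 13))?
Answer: -5984487/124 ≈ -48262.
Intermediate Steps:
I(a) = -2 (I(a) = -3 + 1 = -2)
k(G) = 5 (k(G) = -2 + 7 = 5)
L(E, n) = 1/124 (L(E, n) = 1/(202 - 6*13) = 1/(202 - 78) = 1/124)
L(-45, k(-2)) - 1*48262 = 1/124 - 1*48262 = 1/124 - 48262 = -5984487/124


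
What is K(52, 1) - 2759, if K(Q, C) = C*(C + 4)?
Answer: -2754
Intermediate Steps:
K(Q, C) = C*(4 + C)
K(52, 1) - 2759 = 1*(4 + 1) - 2759 = 1*5 - 2759 = 5 - 2759 = -2754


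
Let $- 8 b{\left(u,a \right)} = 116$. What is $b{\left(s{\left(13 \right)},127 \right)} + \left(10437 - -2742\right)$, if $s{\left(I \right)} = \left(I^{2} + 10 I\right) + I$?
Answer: $\frac{26329}{2} \approx 13165.0$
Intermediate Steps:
$s{\left(I \right)} = I^{2} + 11 I$
$b{\left(u,a \right)} = - \frac{29}{2}$ ($b{\left(u,a \right)} = \left(- \frac{1}{8}\right) 116 = - \frac{29}{2}$)
$b{\left(s{\left(13 \right)},127 \right)} + \left(10437 - -2742\right) = - \frac{29}{2} + \left(10437 - -2742\right) = - \frac{29}{2} + \left(10437 + 2742\right) = - \frac{29}{2} + 13179 = \frac{26329}{2}$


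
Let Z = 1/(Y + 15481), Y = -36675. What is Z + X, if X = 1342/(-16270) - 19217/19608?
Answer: -1796136281551/1690338914760 ≈ -1.0626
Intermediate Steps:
Z = -1/21194 (Z = 1/(-36675 + 15481) = 1/(-21194) = -1/21194 ≈ -4.7183e-5)
X = -169487263/159511080 (X = 1342*(-1/16270) - 19217*1/19608 = -671/8135 - 19217/19608 = -169487263/159511080 ≈ -1.0625)
Z + X = -1/21194 - 169487263/159511080 = -1796136281551/1690338914760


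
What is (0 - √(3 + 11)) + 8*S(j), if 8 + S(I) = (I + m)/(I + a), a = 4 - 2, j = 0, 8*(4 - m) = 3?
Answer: -99/2 - √14 ≈ -53.242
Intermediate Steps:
m = 29/8 (m = 4 - ⅛*3 = 4 - 3/8 = 29/8 ≈ 3.6250)
a = 2
S(I) = -8 + (29/8 + I)/(2 + I) (S(I) = -8 + (I + 29/8)/(I + 2) = -8 + (29/8 + I)/(2 + I))
(0 - √(3 + 11)) + 8*S(j) = (0 - √(3 + 11)) + 8*((-99 - 56*0)/(8*(2 + 0))) = (0 - √14) + 8*((⅛)*(-99 + 0)/2) = -√14 + 8*((⅛)*(½)*(-99)) = -√14 + 8*(-99/16) = -√14 - 99/2 = -99/2 - √14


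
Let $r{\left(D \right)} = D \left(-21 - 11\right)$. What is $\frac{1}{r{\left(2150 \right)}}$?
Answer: $- \frac{1}{68800} \approx -1.4535 \cdot 10^{-5}$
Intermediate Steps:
$r{\left(D \right)} = - 32 D$ ($r{\left(D \right)} = D \left(-32\right) = - 32 D$)
$\frac{1}{r{\left(2150 \right)}} = \frac{1}{\left(-32\right) 2150} = \frac{1}{-68800} = - \frac{1}{68800}$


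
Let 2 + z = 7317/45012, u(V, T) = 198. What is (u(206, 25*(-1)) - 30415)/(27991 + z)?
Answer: -453375868/419949395 ≈ -1.0796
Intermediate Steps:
z = -27569/15004 (z = -2 + 7317/45012 = -2 + 7317*(1/45012) = -2 + 2439/15004 = -27569/15004 ≈ -1.8374)
(u(206, 25*(-1)) - 30415)/(27991 + z) = (198 - 30415)/(27991 - 27569/15004) = -30217/419949395/15004 = -30217*15004/419949395 = -453375868/419949395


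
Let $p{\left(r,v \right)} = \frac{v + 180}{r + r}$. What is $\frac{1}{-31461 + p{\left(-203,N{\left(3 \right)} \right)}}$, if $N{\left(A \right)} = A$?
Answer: $- \frac{406}{12773349} \approx -3.1785 \cdot 10^{-5}$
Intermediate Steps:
$p{\left(r,v \right)} = \frac{180 + v}{2 r}$
$\frac{1}{-31461 + p{\left(-203,N{\left(3 \right)} \right)}} = \frac{1}{-31461 + \frac{180 + 3}{2 \left(-203\right)}} = \frac{1}{-31461 + \frac{1}{2} \left(- \frac{1}{203}\right) 183} = \frac{1}{-31461 - \frac{183}{406}} = \frac{1}{- \frac{12773349}{406}} = - \frac{406}{12773349}$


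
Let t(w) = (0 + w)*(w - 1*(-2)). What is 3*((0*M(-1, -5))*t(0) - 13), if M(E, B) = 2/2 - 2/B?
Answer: -39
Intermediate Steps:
t(w) = w*(2 + w) (t(w) = w*(w + 2) = w*(2 + w))
M(E, B) = 1 - 2/B (M(E, B) = 2*(½) - 2/B = 1 - 2/B)
3*((0*M(-1, -5))*t(0) - 13) = 3*((0*((-2 - 5)/(-5)))*(0*(2 + 0)) - 13) = 3*((0*(-⅕*(-7)))*(0*2) - 13) = 3*((0*(7/5))*0 - 13) = 3*(0*0 - 13) = 3*(0 - 13) = 3*(-13) = -39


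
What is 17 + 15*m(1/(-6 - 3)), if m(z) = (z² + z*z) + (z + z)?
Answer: 379/27 ≈ 14.037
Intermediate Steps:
m(z) = 2*z + 2*z² (m(z) = (z² + z²) + 2*z = 2*z² + 2*z = 2*z + 2*z²)
17 + 15*m(1/(-6 - 3)) = 17 + 15*(2*(1 + 1/(-6 - 3))/(-6 - 3)) = 17 + 15*(2*(1 + 1/(-9))/(-9)) = 17 + 15*(2*(-⅑)*(1 - ⅑)) = 17 + 15*(2*(-⅑)*(8/9)) = 17 + 15*(-16/81) = 17 - 80/27 = 379/27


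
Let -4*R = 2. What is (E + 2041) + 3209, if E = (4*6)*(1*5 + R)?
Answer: 5358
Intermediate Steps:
R = -1/2 (R = -1/4*2 = -1/2 ≈ -0.50000)
E = 108 (E = (4*6)*(1*5 - 1/2) = 24*(5 - 1/2) = 24*(9/2) = 108)
(E + 2041) + 3209 = (108 + 2041) + 3209 = 2149 + 3209 = 5358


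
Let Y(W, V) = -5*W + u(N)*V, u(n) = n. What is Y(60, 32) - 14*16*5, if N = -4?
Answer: -1548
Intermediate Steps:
Y(W, V) = -5*W - 4*V
Y(60, 32) - 14*16*5 = (-5*60 - 4*32) - 14*16*5 = (-300 - 128) - 224*5 = -428 - 1120 = -1548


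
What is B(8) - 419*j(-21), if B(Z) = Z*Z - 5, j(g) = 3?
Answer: -1198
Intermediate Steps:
B(Z) = -5 + Z**2 (B(Z) = Z**2 - 5 = -5 + Z**2)
B(8) - 419*j(-21) = (-5 + 8**2) - 419*3 = (-5 + 64) - 1257 = 59 - 1257 = -1198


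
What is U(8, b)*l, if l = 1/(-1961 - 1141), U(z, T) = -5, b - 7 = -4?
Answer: 5/3102 ≈ 0.0016119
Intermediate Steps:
b = 3 (b = 7 - 4 = 3)
l = -1/3102 (l = 1/(-3102) = -1/3102 ≈ -0.00032237)
U(8, b)*l = -5*(-1/3102) = 5/3102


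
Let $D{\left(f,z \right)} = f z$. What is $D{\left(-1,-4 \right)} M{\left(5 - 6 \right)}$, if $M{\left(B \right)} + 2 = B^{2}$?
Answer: $-4$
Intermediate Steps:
$M{\left(B \right)} = -2 + B^{2}$
$D{\left(-1,-4 \right)} M{\left(5 - 6 \right)} = \left(-1\right) \left(-4\right) \left(-2 + \left(5 - 6\right)^{2}\right) = 4 \left(-2 + \left(5 - 6\right)^{2}\right) = 4 \left(-2 + \left(-1\right)^{2}\right) = 4 \left(-2 + 1\right) = 4 \left(-1\right) = -4$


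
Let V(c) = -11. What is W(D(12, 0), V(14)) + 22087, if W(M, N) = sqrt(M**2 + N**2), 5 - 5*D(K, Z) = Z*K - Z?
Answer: 22087 + sqrt(122) ≈ 22098.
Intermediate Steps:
D(K, Z) = 1 + Z/5 - K*Z/5 (D(K, Z) = 1 - (Z*K - Z)/5 = 1 - (K*Z - Z)/5 = 1 - (-Z + K*Z)/5 = 1 + (Z/5 - K*Z/5) = 1 + Z/5 - K*Z/5)
W(D(12, 0), V(14)) + 22087 = sqrt((1 + (1/5)*0 - 1/5*12*0)**2 + (-11)**2) + 22087 = sqrt((1 + 0 + 0)**2 + 121) + 22087 = sqrt(1**2 + 121) + 22087 = sqrt(1 + 121) + 22087 = sqrt(122) + 22087 = 22087 + sqrt(122)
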